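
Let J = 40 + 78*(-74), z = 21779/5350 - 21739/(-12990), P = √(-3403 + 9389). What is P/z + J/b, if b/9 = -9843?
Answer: 5732/88587 + 3474825*√5986/19960643 ≈ 13.533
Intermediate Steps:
b = -88587 (b = 9*(-9843) = -88587)
P = √5986 ≈ 77.369
z = 19960643/3474825 (z = 21779*(1/5350) - 21739*(-1/12990) = 21779/5350 + 21739/12990 = 19960643/3474825 ≈ 5.7444)
J = -5732 (J = 40 - 5772 = -5732)
P/z + J/b = √5986/(19960643/3474825) - 5732/(-88587) = √5986*(3474825/19960643) - 5732*(-1/88587) = 3474825*√5986/19960643 + 5732/88587 = 5732/88587 + 3474825*√5986/19960643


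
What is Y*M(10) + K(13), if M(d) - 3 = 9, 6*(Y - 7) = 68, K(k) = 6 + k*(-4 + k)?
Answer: 343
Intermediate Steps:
Y = 55/3 (Y = 7 + (⅙)*68 = 7 + 34/3 = 55/3 ≈ 18.333)
M(d) = 12 (M(d) = 3 + 9 = 12)
Y*M(10) + K(13) = (55/3)*12 + (6 + 13² - 4*13) = 220 + (6 + 169 - 52) = 220 + 123 = 343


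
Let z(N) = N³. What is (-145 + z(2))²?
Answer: 18769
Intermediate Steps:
(-145 + z(2))² = (-145 + 2³)² = (-145 + 8)² = (-137)² = 18769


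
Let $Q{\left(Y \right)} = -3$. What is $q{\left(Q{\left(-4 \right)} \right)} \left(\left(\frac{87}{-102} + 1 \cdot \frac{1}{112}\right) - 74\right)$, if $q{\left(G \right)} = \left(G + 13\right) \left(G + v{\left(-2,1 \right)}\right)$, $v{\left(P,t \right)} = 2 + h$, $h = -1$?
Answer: $\frac{712515}{476} \approx 1496.9$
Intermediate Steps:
$v{\left(P,t \right)} = 1$ ($v{\left(P,t \right)} = 2 - 1 = 1$)
$q{\left(G \right)} = \left(1 + G\right) \left(13 + G\right)$ ($q{\left(G \right)} = \left(G + 13\right) \left(G + 1\right) = \left(13 + G\right) \left(1 + G\right) = \left(1 + G\right) \left(13 + G\right)$)
$q{\left(Q{\left(-4 \right)} \right)} \left(\left(\frac{87}{-102} + 1 \cdot \frac{1}{112}\right) - 74\right) = \left(13 + \left(-3\right)^{2} + 14 \left(-3\right)\right) \left(\left(\frac{87}{-102} + 1 \cdot \frac{1}{112}\right) - 74\right) = \left(13 + 9 - 42\right) \left(\left(87 \left(- \frac{1}{102}\right) + 1 \cdot \frac{1}{112}\right) - 74\right) = - 20 \left(\left(- \frac{29}{34} + \frac{1}{112}\right) - 74\right) = - 20 \left(- \frac{1607}{1904} - 74\right) = \left(-20\right) \left(- \frac{142503}{1904}\right) = \frac{712515}{476}$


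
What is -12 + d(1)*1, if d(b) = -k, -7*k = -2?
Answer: -86/7 ≈ -12.286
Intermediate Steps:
k = 2/7 (k = -⅐*(-2) = 2/7 ≈ 0.28571)
d(b) = -2/7 (d(b) = -1*2/7 = -2/7)
-12 + d(1)*1 = -12 - 2/7*1 = -12 - 2/7 = -86/7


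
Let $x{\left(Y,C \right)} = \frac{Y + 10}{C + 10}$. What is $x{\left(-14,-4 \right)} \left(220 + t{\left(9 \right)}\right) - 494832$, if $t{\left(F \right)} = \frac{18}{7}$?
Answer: $- \frac{10394588}{21} \approx -4.9498 \cdot 10^{5}$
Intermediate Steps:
$x{\left(Y,C \right)} = \frac{10 + Y}{10 + C}$
$t{\left(F \right)} = \frac{18}{7}$ ($t{\left(F \right)} = 18 \cdot \frac{1}{7} = \frac{18}{7}$)
$x{\left(-14,-4 \right)} \left(220 + t{\left(9 \right)}\right) - 494832 = \frac{10 - 14}{10 - 4} \left(220 + \frac{18}{7}\right) - 494832 = \frac{1}{6} \left(-4\right) \frac{1558}{7} - 494832 = \left(- \frac{2}{3}\right) \frac{1558}{7} - 494832 = - \frac{3116}{21} - 494832 = - \frac{10394588}{21}$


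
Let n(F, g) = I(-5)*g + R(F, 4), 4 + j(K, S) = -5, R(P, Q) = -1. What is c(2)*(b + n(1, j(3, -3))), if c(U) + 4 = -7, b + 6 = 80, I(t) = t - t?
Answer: -803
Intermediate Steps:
I(t) = 0
j(K, S) = -9 (j(K, S) = -4 - 5 = -9)
b = 74 (b = -6 + 80 = 74)
n(F, g) = -1 (n(F, g) = 0*g - 1 = 0 - 1 = -1)
c(U) = -11 (c(U) = -4 - 7 = -11)
c(2)*(b + n(1, j(3, -3))) = -11*(74 - 1) = -11*73 = -803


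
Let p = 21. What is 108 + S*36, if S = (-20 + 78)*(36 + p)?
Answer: 119124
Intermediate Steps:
S = 3306 (S = (-20 + 78)*(36 + 21) = 58*57 = 3306)
108 + S*36 = 108 + 3306*36 = 108 + 119016 = 119124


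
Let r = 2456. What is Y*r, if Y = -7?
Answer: -17192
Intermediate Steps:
Y*r = -7*2456 = -17192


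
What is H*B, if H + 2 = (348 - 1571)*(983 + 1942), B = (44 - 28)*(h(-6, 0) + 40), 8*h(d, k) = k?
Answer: -2289457280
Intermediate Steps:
h(d, k) = k/8
B = 640 (B = (44 - 28)*((⅛)*0 + 40) = 16*(0 + 40) = 16*40 = 640)
H = -3577277 (H = -2 + (348 - 1571)*(983 + 1942) = -2 - 1223*2925 = -2 - 3577275 = -3577277)
H*B = -3577277*640 = -2289457280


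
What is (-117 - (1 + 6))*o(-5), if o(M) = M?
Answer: 620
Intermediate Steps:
(-117 - (1 + 6))*o(-5) = (-117 - (1 + 6))*(-5) = (-117 - 1*7)*(-5) = (-117 - 7)*(-5) = -124*(-5) = 620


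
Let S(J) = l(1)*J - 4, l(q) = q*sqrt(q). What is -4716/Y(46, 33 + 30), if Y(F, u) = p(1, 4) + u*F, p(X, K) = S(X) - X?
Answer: -2358/1447 ≈ -1.6296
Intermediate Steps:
l(q) = q**(3/2)
S(J) = -4 + J (S(J) = 1**(3/2)*J - 4 = 1*J - 4 = J - 4 = -4 + J)
p(X, K) = -4 (p(X, K) = (-4 + X) - X = -4)
Y(F, u) = -4 + F*u (Y(F, u) = -4 + u*F = -4 + F*u)
-4716/Y(46, 33 + 30) = -4716/(-4 + 46*(33 + 30)) = -4716/(-4 + 46*63) = -4716/(-4 + 2898) = -4716/2894 = -4716*1/2894 = -2358/1447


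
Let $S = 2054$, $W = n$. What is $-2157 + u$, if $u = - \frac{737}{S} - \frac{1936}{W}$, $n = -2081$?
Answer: $- \frac{9217381871}{4274374} \approx -2156.4$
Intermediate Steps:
$W = -2081$
$u = \frac{2442847}{4274374}$ ($u = - \frac{737}{2054} - \frac{1936}{-2081} = \left(-737\right) \frac{1}{2054} - - \frac{1936}{2081} = - \frac{737}{2054} + \frac{1936}{2081} = \frac{2442847}{4274374} \approx 0.57151$)
$-2157 + u = -2157 + \frac{2442847}{4274374} = - \frac{9217381871}{4274374}$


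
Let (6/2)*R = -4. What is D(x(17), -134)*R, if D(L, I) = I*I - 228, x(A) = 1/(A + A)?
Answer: -70912/3 ≈ -23637.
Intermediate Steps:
R = -4/3 (R = (1/3)*(-4) = -4/3 ≈ -1.3333)
x(A) = 1/(2*A)
D(L, I) = -228 + I**2 (D(L, I) = I**2 - 228 = -228 + I**2)
D(x(17), -134)*R = (-228 + (-134)**2)*(-4/3) = (-228 + 17956)*(-4/3) = 17728*(-4/3) = -70912/3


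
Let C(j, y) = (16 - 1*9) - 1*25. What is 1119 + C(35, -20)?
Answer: 1101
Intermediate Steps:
C(j, y) = -18 (C(j, y) = (16 - 9) - 25 = 7 - 25 = -18)
1119 + C(35, -20) = 1119 - 18 = 1101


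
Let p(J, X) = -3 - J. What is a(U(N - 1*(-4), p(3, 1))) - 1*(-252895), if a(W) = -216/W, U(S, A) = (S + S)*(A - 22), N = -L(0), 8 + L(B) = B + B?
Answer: 7081069/28 ≈ 2.5290e+5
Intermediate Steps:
L(B) = -8 + 2*B (L(B) = -8 + (B + B) = -8 + 2*B)
N = 8 (N = -(-8 + 2*0) = -(-8 + 0) = -1*(-8) = 8)
U(S, A) = 2*S*(-22 + A) (U(S, A) = (2*S)*(-22 + A) = 2*S*(-22 + A))
a(U(N - 1*(-4), p(3, 1))) - 1*(-252895) = -216*1/(2*(-22 + (-3 - 1*3))*(8 - 1*(-4))) - 1*(-252895) = -216*1/(2*(-22 + (-3 - 3))*(8 + 4)) + 252895 = -216*1/(24*(-22 - 6)) + 252895 = -216/(2*12*(-28)) + 252895 = -216/(-672) + 252895 = -216*(-1/672) + 252895 = 9/28 + 252895 = 7081069/28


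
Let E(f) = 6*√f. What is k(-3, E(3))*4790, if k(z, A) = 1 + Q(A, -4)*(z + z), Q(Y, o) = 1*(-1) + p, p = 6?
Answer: -138910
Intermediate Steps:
Q(Y, o) = 5 (Q(Y, o) = 1*(-1) + 6 = -1 + 6 = 5)
k(z, A) = 1 + 10*z (k(z, A) = 1 + 5*(z + z) = 1 + 5*(2*z) = 1 + 10*z)
k(-3, E(3))*4790 = (1 + 10*(-3))*4790 = (1 - 30)*4790 = -29*4790 = -138910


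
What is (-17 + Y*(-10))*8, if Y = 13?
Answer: -1176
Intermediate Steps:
(-17 + Y*(-10))*8 = (-17 + 13*(-10))*8 = (-17 - 130)*8 = -147*8 = -1176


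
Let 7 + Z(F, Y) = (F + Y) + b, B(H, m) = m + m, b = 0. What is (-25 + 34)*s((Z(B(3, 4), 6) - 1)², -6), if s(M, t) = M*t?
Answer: -1944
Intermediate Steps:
B(H, m) = 2*m
Z(F, Y) = -7 + F + Y (Z(F, Y) = -7 + ((F + Y) + 0) = -7 + (F + Y) = -7 + F + Y)
(-25 + 34)*s((Z(B(3, 4), 6) - 1)², -6) = (-25 + 34)*(((-7 + 2*4 + 6) - 1)²*(-6)) = 9*(((-7 + 8 + 6) - 1)²*(-6)) = 9*((7 - 1)²*(-6)) = 9*(6²*(-6)) = 9*(36*(-6)) = 9*(-216) = -1944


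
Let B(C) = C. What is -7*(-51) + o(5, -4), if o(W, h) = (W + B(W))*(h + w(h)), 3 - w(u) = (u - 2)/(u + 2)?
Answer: 317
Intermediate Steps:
w(u) = 3 - (-2 + u)/(2 + u) (w(u) = 3 - (u - 2)/(u + 2) = 3 - (-2 + u)/(2 + u))
o(W, h) = 2*W*(h + 2*(4 + h)/(2 + h)) (o(W, h) = (W + W)*(h + 2*(4 + h)/(2 + h)) = (2*W)*(h + 2*(4 + h)/(2 + h)) = 2*W*(h + 2*(4 + h)/(2 + h)))
-7*(-51) + o(5, -4) = -7*(-51) + 2*5*(8 + (-4)² + 4*(-4))/(2 - 4) = 357 + 2*5*(8 + 16 - 16)/(-2) = 357 + 2*5*(-½)*8 = 357 - 40 = 317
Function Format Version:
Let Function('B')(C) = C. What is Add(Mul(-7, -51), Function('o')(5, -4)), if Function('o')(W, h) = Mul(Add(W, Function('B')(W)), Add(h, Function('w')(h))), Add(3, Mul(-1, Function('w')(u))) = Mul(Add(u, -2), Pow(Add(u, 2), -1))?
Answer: 317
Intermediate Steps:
Function('w')(u) = Add(3, Mul(-1, Pow(Add(2, u), -1), Add(-2, u))) (Function('w')(u) = Add(3, Mul(-1, Mul(Add(u, -2), Pow(Add(u, 2), -1)))) = Add(3, Mul(-1, Mul(Add(-2, u), Pow(Add(2, u), -1)))) = Add(3, Mul(-1, Mul(Pow(Add(2, u), -1), Add(-2, u)))) = Add(3, Mul(-1, Pow(Add(2, u), -1), Add(-2, u))))
Function('o')(W, h) = Mul(2, W, Add(h, Mul(2, Pow(Add(2, h), -1), Add(4, h)))) (Function('o')(W, h) = Mul(Add(W, W), Add(h, Mul(2, Pow(Add(2, h), -1), Add(4, h)))) = Mul(Mul(2, W), Add(h, Mul(2, Pow(Add(2, h), -1), Add(4, h)))) = Mul(2, W, Add(h, Mul(2, Pow(Add(2, h), -1), Add(4, h)))))
Add(Mul(-7, -51), Function('o')(5, -4)) = Add(Mul(-7, -51), Mul(2, 5, Pow(Add(2, -4), -1), Add(8, Pow(-4, 2), Mul(4, -4)))) = Add(357, Mul(2, 5, Pow(-2, -1), Add(8, 16, -16))) = Add(357, Mul(2, 5, Rational(-1, 2), 8)) = Add(357, -40) = 317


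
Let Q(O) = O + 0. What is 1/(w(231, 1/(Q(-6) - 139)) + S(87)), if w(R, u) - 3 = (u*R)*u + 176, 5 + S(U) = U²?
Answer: 21025/162796806 ≈ 0.00012915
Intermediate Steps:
Q(O) = O
S(U) = -5 + U²
w(R, u) = 179 + R*u² (w(R, u) = 3 + ((u*R)*u + 176) = 3 + ((R*u)*u + 176) = 3 + (R*u² + 176) = 3 + (176 + R*u²) = 179 + R*u²)
1/(w(231, 1/(Q(-6) - 139)) + S(87)) = 1/((179 + 231*(1/(-6 - 139))²) + (-5 + 87²)) = 1/((179 + 231*(1/(-145))²) + (-5 + 7569)) = 1/((179 + 231*(-1/145)²) + 7564) = 1/((179 + 231*(1/21025)) + 7564) = 1/((179 + 231/21025) + 7564) = 1/(3763706/21025 + 7564) = 1/(162796806/21025) = 21025/162796806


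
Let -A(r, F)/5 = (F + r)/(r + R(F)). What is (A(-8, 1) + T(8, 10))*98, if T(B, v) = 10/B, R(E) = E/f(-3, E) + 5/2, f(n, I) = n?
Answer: -931/2 ≈ -465.50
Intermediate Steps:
R(E) = 5/2 - E/3 (R(E) = E/(-3) + 5/2 = E*(-⅓) + 5*(½) = -E/3 + 5/2 = 5/2 - E/3)
A(r, F) = -5*(F + r)/(5/2 + r - F/3) (A(r, F) = -5*(F + r)/(r + (5/2 - F/3)) = -5*(F + r)/(5/2 + r - F/3))
(A(-8, 1) + T(8, 10))*98 = (30*(-1*1 - 1*(-8))/(15 - 2*1 + 6*(-8)) + 10/8)*98 = (30*(-1 + 8)/(15 - 2 - 48) + 10*(⅛))*98 = (30*7/(-35) + 5/4)*98 = (30*(-1/35)*7 + 5/4)*98 = (-6 + 5/4)*98 = -19/4*98 = -931/2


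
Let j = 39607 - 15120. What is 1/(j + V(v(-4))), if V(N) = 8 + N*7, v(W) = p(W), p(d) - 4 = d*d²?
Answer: 1/24075 ≈ 4.1537e-5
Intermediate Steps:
p(d) = 4 + d³ (p(d) = 4 + d*d² = 4 + d³)
v(W) = 4 + W³
j = 24487
V(N) = 8 + 7*N
1/(j + V(v(-4))) = 1/(24487 + (8 + 7*(4 + (-4)³))) = 1/(24487 + (8 + 7*(4 - 64))) = 1/(24487 + (8 + 7*(-60))) = 1/(24487 + (8 - 420)) = 1/(24487 - 412) = 1/24075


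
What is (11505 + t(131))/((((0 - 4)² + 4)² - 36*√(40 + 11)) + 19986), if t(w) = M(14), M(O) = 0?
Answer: 1804161/3196330 + 1593*√51/1598165 ≈ 0.57157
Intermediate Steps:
t(w) = 0
(11505 + t(131))/((((0 - 4)² + 4)² - 36*√(40 + 11)) + 19986) = (11505 + 0)/((((0 - 4)² + 4)² - 36*√(40 + 11)) + 19986) = 11505/((((-4)² + 4)² - 36*√51) + 19986) = 11505/(((16 + 4)² - 36*√51) + 19986) = 11505/((20² - 36*√51) + 19986) = 11505/((400 - 36*√51) + 19986) = 11505/(20386 - 36*√51)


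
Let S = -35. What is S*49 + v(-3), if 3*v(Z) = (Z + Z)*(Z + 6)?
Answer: -1721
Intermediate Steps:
v(Z) = 2*Z*(6 + Z)/3 (v(Z) = ((Z + Z)*(Z + 6))/3 = ((2*Z)*(6 + Z))/3 = (2*Z*(6 + Z))/3 = 2*Z*(6 + Z)/3)
S*49 + v(-3) = -35*49 + (2/3)*(-3)*(6 - 3) = -1715 + (2/3)*(-3)*3 = -1715 - 6 = -1721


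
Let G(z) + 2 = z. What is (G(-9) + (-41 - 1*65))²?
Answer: 13689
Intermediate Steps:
G(z) = -2 + z
(G(-9) + (-41 - 1*65))² = ((-2 - 9) + (-41 - 1*65))² = (-11 + (-41 - 65))² = (-11 - 106)² = (-117)² = 13689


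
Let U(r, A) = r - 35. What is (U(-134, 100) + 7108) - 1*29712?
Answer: -22773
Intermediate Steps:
U(r, A) = -35 + r
(U(-134, 100) + 7108) - 1*29712 = ((-35 - 134) + 7108) - 1*29712 = (-169 + 7108) - 29712 = 6939 - 29712 = -22773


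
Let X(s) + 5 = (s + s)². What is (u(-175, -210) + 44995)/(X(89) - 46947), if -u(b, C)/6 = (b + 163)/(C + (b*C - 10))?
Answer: -821833711/278870020 ≈ -2.9470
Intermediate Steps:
X(s) = -5 + 4*s² (X(s) = -5 + (s + s)² = -5 + (2*s)² = -5 + 4*s²)
u(b, C) = -6*(163 + b)/(-10 + C + C*b) (u(b, C) = -6*(b + 163)/(C + (b*C - 10)) = -6*(163 + b)/(C + (C*b - 10)) = -6*(163 + b)/(C + (-10 + C*b)) = -6*(163 + b)/(-10 + C + C*b))
(u(-175, -210) + 44995)/(X(89) - 46947) = (6*(-163 - 1*(-175))/(-10 - 210 - 210*(-175)) + 44995)/((-5 + 4*89²) - 46947) = (6*(-163 + 175)/(-10 - 210 + 36750) + 44995)/((-5 + 4*7921) - 46947) = (6*12/36530 + 44995)/((-5 + 31684) - 46947) = (6*(1/36530)*12 + 44995)/(31679 - 46947) = (36/18265 + 44995)/(-15268) = (821833711/18265)*(-1/15268) = -821833711/278870020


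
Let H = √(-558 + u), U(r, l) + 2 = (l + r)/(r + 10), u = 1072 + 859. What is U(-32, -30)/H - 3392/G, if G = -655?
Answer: 3392/655 + 9*√1373/15103 ≈ 5.2007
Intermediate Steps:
u = 1931
U(r, l) = -2 + (l + r)/(10 + r) (U(r, l) = -2 + (l + r)/(r + 10) = -2 + (l + r)/(10 + r))
H = √1373 (H = √(-558 + 1931) = √1373 ≈ 37.054)
U(-32, -30)/H - 3392/G = ((-20 - 30 - 1*(-32))/(10 - 32))/(√1373) - 3392/(-655) = ((-20 - 30 + 32)/(-22))*(√1373/1373) - 3392*(-1/655) = (-1/22*(-18))*(√1373/1373) + 3392/655 = 9*(√1373/1373)/11 + 3392/655 = 9*√1373/15103 + 3392/655 = 3392/655 + 9*√1373/15103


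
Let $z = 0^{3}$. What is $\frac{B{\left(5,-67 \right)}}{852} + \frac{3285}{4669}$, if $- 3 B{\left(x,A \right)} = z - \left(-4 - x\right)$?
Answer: $\frac{928271}{1325996} \approx 0.70006$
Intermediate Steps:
$z = 0$
$B{\left(x,A \right)} = - \frac{4}{3} - \frac{x}{3}$ ($B{\left(x,A \right)} = - \frac{0 - \left(-4 - x\right)}{3} = - \frac{0 + \left(4 + x\right)}{3} = - \frac{4 + x}{3} = - \frac{4}{3} - \frac{x}{3}$)
$\frac{B{\left(5,-67 \right)}}{852} + \frac{3285}{4669} = \frac{- \frac{4}{3} - \frac{5}{3}}{852} + \frac{3285}{4669} = \left(- \frac{4}{3} - \frac{5}{3}\right) \frac{1}{852} + 3285 \cdot \frac{1}{4669} = \left(-3\right) \frac{1}{852} + \frac{3285}{4669} = - \frac{1}{284} + \frac{3285}{4669} = \frac{928271}{1325996}$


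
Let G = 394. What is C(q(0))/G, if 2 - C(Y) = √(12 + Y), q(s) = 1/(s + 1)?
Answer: 1/197 - √13/394 ≈ -0.0040750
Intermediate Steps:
q(s) = 1/(1 + s)
C(Y) = 2 - √(12 + Y)
C(q(0))/G = (2 - √(12 + 1/(1 + 0)))/394 = (2 - √(12 + 1/1))*(1/394) = (2 - √(12 + 1))*(1/394) = (2 - √13)*(1/394) = 1/197 - √13/394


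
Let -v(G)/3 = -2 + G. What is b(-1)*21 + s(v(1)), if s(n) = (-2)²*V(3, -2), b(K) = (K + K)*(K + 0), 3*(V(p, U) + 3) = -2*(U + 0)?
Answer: 106/3 ≈ 35.333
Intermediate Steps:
V(p, U) = -3 - 2*U/3 (V(p, U) = -3 + (-2*(U + 0))/3 = -3 + (-2*U)/3 = -3 - 2*U/3)
b(K) = 2*K² (b(K) = (2*K)*K = 2*K²)
v(G) = 6 - 3*G (v(G) = -3*(-2 + G) = 6 - 3*G)
s(n) = -20/3 (s(n) = (-2)²*(-3 - ⅔*(-2)) = 4*(-3 + 4/3) = 4*(-5/3) = -20/3)
b(-1)*21 + s(v(1)) = (2*(-1)²)*21 - 20/3 = (2*1)*21 - 20/3 = 2*21 - 20/3 = 42 - 20/3 = 106/3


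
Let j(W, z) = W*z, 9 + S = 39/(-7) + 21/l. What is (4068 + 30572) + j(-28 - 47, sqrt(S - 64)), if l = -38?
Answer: 34640 - 75*I*sqrt(5598502)/266 ≈ 34640.0 - 667.14*I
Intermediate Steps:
S = -4023/266 (S = -9 + (39/(-7) + 21/(-38)) = -9 + (39*(-1/7) + 21*(-1/38)) = -9 + (-39/7 - 21/38) = -9 - 1629/266 = -4023/266 ≈ -15.124)
(4068 + 30572) + j(-28 - 47, sqrt(S - 64)) = (4068 + 30572) + (-28 - 47)*sqrt(-4023/266 - 64) = 34640 - 75*I*sqrt(5598502)/266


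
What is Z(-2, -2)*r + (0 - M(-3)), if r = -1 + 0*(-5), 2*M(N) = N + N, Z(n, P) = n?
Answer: 5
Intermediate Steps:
M(N) = N (M(N) = (N + N)/2 = (2*N)/2 = N)
r = -1 (r = -1 + 0 = -1)
Z(-2, -2)*r + (0 - M(-3)) = -2*(-1) + (0 - 1*(-3)) = 2 + (0 + 3) = 2 + 3 = 5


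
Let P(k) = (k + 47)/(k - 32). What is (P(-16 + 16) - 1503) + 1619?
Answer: 3665/32 ≈ 114.53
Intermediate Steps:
P(k) = (47 + k)/(-32 + k)
(P(-16 + 16) - 1503) + 1619 = ((47 + (-16 + 16))/(-32 + (-16 + 16)) - 1503) + 1619 = ((47 + 0)/(-32 + 0) - 1503) + 1619 = (47/(-32) - 1503) + 1619 = (-1/32*47 - 1503) + 1619 = (-47/32 - 1503) + 1619 = -48143/32 + 1619 = 3665/32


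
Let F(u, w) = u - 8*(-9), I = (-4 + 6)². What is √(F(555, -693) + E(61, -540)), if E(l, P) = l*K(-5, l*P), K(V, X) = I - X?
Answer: √2010211 ≈ 1417.8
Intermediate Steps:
I = 4 (I = 2² = 4)
K(V, X) = 4 - X
F(u, w) = 72 + u (F(u, w) = u + 72 = 72 + u)
E(l, P) = l*(4 - P*l) (E(l, P) = l*(4 - l*P) = l*(4 - P*l))
√(F(555, -693) + E(61, -540)) = √((72 + 555) + 61*(4 - 1*(-540)*61)) = √(627 + 61*(4 + 32940)) = √(627 + 61*32944) = √(627 + 2009584) = √2010211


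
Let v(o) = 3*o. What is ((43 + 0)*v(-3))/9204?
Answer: -129/3068 ≈ -0.042047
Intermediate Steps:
((43 + 0)*v(-3))/9204 = ((43 + 0)*(3*(-3)))/9204 = (43*(-9))*(1/9204) = -387*1/9204 = -129/3068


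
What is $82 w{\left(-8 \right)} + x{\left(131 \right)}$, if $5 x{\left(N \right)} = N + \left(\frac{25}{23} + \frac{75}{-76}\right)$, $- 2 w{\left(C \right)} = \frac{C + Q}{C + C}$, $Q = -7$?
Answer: $- \frac{427123}{34960} \approx -12.217$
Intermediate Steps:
$w{\left(C \right)} = - \frac{-7 + C}{4 C}$ ($w{\left(C \right)} = - \frac{\left(C - 7\right) \frac{1}{C + C}}{2} = - \frac{\left(-7 + C\right) \frac{1}{2 C}}{2} = - \frac{\frac{1}{2} \frac{1}{C} \left(-7 + C\right)}{2} = - \frac{-7 + C}{4 C}$)
$x{\left(N \right)} = \frac{35}{1748} + \frac{N}{5}$ ($x{\left(N \right)} = \frac{N + \left(\frac{25}{23} + \frac{75}{-76}\right)}{5} = \frac{N + \left(25 \cdot \frac{1}{23} + 75 \left(- \frac{1}{76}\right)\right)}{5} = \frac{N + \left(\frac{25}{23} - \frac{75}{76}\right)}{5} = \frac{N + \frac{175}{1748}}{5} = \frac{\frac{175}{1748} + N}{5} = \frac{35}{1748} + \frac{N}{5}$)
$82 w{\left(-8 \right)} + x{\left(131 \right)} = 82 \frac{7 - -8}{4 \left(-8\right)} + \left(\frac{35}{1748} + \frac{1}{5} \cdot 131\right) = 82 \cdot \frac{1}{4} \left(- \frac{1}{8}\right) \left(7 + 8\right) + \left(\frac{35}{1748} + \frac{131}{5}\right) = 82 \cdot \frac{1}{4} \left(- \frac{1}{8}\right) 15 + \frac{229163}{8740} = 82 \left(- \frac{15}{32}\right) + \frac{229163}{8740} = - \frac{615}{16} + \frac{229163}{8740} = - \frac{427123}{34960}$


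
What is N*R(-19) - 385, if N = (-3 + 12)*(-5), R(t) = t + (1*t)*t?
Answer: -15775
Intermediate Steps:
R(t) = t + t**2 (R(t) = t + t*t = t + t**2)
N = -45 (N = 9*(-5) = -45)
N*R(-19) - 385 = -(-855)*(1 - 19) - 385 = -(-855)*(-18) - 385 = -45*342 - 385 = -15390 - 385 = -15775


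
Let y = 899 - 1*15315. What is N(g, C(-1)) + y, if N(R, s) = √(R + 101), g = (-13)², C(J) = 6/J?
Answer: -14416 + 3*√30 ≈ -14400.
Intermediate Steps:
g = 169
N(R, s) = √(101 + R)
y = -14416 (y = 899 - 15315 = -14416)
N(g, C(-1)) + y = √(101 + 169) - 14416 = √270 - 14416 = 3*√30 - 14416 = -14416 + 3*√30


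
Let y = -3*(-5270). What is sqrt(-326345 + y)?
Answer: I*sqrt(310535) ≈ 557.26*I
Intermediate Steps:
y = 15810
sqrt(-326345 + y) = sqrt(-326345 + 15810) = sqrt(-310535) = I*sqrt(310535)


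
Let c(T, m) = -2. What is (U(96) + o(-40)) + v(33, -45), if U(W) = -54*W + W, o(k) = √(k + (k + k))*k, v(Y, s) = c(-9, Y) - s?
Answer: -5045 - 80*I*√30 ≈ -5045.0 - 438.18*I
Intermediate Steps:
v(Y, s) = -2 - s
o(k) = √3*k^(3/2) (o(k) = √(k + 2*k)*k = √(3*k)*k = (√3*√k)*k = √3*k^(3/2))
U(W) = -53*W
(U(96) + o(-40)) + v(33, -45) = (-53*96 + √3*(-40)^(3/2)) + (-2 - 1*(-45)) = (-5088 + √3*(-80*I*√10)) + (-2 + 45) = (-5088 - 80*I*√30) + 43 = -5045 - 80*I*√30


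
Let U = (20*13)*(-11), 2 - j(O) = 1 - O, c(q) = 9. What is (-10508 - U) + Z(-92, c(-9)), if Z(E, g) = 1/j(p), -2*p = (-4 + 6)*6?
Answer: -38241/5 ≈ -7648.2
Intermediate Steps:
p = -6 (p = -(-4 + 6)*6/2 = -6 ≈ -6.0000)
j(O) = 1 + O (j(O) = 2 - (1 - O) = 2 + (-1 + O) = 1 + O)
U = -2860 (U = 260*(-11) = -2860)
Z(E, g) = -⅕ (Z(E, g) = 1/(1 - 6) = 1/(-5) = -⅕)
(-10508 - U) + Z(-92, c(-9)) = (-10508 - 1*(-2860)) - ⅕ = (-10508 + 2860) - ⅕ = -7648 - ⅕ = -38241/5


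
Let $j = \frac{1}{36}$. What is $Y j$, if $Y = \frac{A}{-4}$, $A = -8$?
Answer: $\frac{1}{18} \approx 0.055556$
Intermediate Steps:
$j = \frac{1}{36} \approx 0.027778$
$Y = 2$ ($Y = - \frac{8}{-4} = \left(-8\right) \left(- \frac{1}{4}\right) = 2$)
$Y j = 2 \cdot \frac{1}{36} = \frac{1}{18}$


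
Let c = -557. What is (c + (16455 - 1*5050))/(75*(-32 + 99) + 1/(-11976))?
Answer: 129915648/60179399 ≈ 2.1588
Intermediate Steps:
(c + (16455 - 1*5050))/(75*(-32 + 99) + 1/(-11976)) = (-557 + (16455 - 1*5050))/(75*(-32 + 99) + 1/(-11976)) = (-557 + (16455 - 5050))/(75*67 - 1/11976) = (-557 + 11405)/(5025 - 1/11976) = 10848/(60179399/11976) = 10848*(11976/60179399) = 129915648/60179399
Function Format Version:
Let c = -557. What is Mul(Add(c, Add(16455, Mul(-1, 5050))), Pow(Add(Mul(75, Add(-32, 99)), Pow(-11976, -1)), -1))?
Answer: Rational(129915648, 60179399) ≈ 2.1588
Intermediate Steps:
Mul(Add(c, Add(16455, Mul(-1, 5050))), Pow(Add(Mul(75, Add(-32, 99)), Pow(-11976, -1)), -1)) = Mul(Add(-557, Add(16455, Mul(-1, 5050))), Pow(Add(Mul(75, Add(-32, 99)), Pow(-11976, -1)), -1)) = Mul(Add(-557, Add(16455, -5050)), Pow(Add(Mul(75, 67), Rational(-1, 11976)), -1)) = Mul(Add(-557, 11405), Pow(Add(5025, Rational(-1, 11976)), -1)) = Mul(10848, Pow(Rational(60179399, 11976), -1)) = Mul(10848, Rational(11976, 60179399)) = Rational(129915648, 60179399)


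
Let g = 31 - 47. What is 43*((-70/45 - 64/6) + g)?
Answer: -10922/9 ≈ -1213.6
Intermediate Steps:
g = -16
43*((-70/45 - 64/6) + g) = 43*((-70/45 - 64/6) - 16) = 43*((-70*1/45 - 64*⅙) - 16) = 43*((-14/9 - 32/3) - 16) = 43*(-110/9 - 16) = 43*(-254/9) = -10922/9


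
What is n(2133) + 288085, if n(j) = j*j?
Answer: 4837774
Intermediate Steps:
n(j) = j**2
n(2133) + 288085 = 2133**2 + 288085 = 4549689 + 288085 = 4837774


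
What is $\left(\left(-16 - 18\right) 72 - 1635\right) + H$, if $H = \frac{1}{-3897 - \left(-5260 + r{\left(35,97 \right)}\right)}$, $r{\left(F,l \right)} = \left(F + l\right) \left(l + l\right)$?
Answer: $- \frac{98992336}{24245} \approx -4083.0$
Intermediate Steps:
$r{\left(F,l \right)} = 2 l \left(F + l\right)$ ($r{\left(F,l \right)} = \left(F + l\right) 2 l = 2 l \left(F + l\right)$)
$H = - \frac{1}{24245}$ ($H = \frac{1}{-3897 + \left(5260 - 2 \cdot 97 \left(35 + 97\right)\right)} = \frac{1}{-3897 + \left(5260 - 2 \cdot 97 \cdot 132\right)} = \frac{1}{-3897 + \left(5260 - 25608\right)} = \frac{1}{-3897 - 20348} = \frac{1}{-24245} = - \frac{1}{24245} \approx -4.1246 \cdot 10^{-5}$)
$\left(\left(-16 - 18\right) 72 - 1635\right) + H = \left(\left(-16 - 18\right) 72 - 1635\right) - \frac{1}{24245} = \left(\left(-34\right) 72 - 1635\right) - \frac{1}{24245} = \left(-2448 - 1635\right) - \frac{1}{24245} = -4083 - \frac{1}{24245} = - \frac{98992336}{24245}$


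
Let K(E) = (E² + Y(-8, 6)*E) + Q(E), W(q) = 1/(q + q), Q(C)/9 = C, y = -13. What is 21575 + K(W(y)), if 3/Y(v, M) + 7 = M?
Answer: 14584545/676 ≈ 21575.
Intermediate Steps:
Y(v, M) = 3/(-7 + M)
Q(C) = 9*C
W(q) = 1/(2*q)
K(E) = E² + 6*E (K(E) = (E² + (3/(-7 + 6))*E) + 9*E = (E² + (3/(-1))*E) + 9*E = (E² + (3*(-1))*E) + 9*E = (E² - 3*E) + 9*E = E² + 6*E)
21575 + K(W(y)) = 21575 + ((½)/(-13))*(6 + (½)/(-13)) = 21575 + ((½)*(-1/13))*(6 + (½)*(-1/13)) = 21575 - (6 - 1/26)/26 = 21575 - 1/26*155/26 = 21575 - 155/676 = 14584545/676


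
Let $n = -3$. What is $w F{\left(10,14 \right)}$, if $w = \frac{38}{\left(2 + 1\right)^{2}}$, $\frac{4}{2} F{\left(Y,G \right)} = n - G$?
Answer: $- \frac{323}{9} \approx -35.889$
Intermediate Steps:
$F{\left(Y,G \right)} = - \frac{3}{2} - \frac{G}{2}$ ($F{\left(Y,G \right)} = \frac{-3 - G}{2} = - \frac{3}{2} - \frac{G}{2}$)
$w = \frac{38}{9}$ ($w = \frac{38}{3^{2}} = \frac{38}{9} \approx 4.2222$)
$w F{\left(10,14 \right)} = \frac{38 \left(- \frac{3}{2} - 7\right)}{9} = \frac{38}{9} \left(- \frac{17}{2}\right) = - \frac{323}{9}$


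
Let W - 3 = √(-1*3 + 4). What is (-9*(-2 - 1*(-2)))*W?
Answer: 0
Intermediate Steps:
W = 4 (W = 3 + √(-1*3 + 4) = 3 + √(-3 + 4) = 3 + √1 = 3 + 1 = 4)
(-9*(-2 - 1*(-2)))*W = -9*(-2 - 1*(-2))*4 = -9*(-2 + 2)*4 = -9*0*4 = 0*4 = 0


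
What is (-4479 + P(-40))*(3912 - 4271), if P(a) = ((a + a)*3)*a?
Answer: -1838439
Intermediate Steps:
P(a) = 6*a**2 (P(a) = ((2*a)*3)*a = (6*a)*a = 6*a**2)
(-4479 + P(-40))*(3912 - 4271) = (-4479 + 6*(-40)**2)*(3912 - 4271) = (-4479 + 6*1600)*(-359) = (-4479 + 9600)*(-359) = 5121*(-359) = -1838439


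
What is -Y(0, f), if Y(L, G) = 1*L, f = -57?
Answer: 0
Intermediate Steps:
Y(L, G) = L
-Y(0, f) = -1*0 = 0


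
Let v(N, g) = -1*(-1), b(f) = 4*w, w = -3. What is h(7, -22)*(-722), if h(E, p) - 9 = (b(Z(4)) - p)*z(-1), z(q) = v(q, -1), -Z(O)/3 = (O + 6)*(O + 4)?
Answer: -13718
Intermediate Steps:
Z(O) = -3*(4 + O)*(6 + O) (Z(O) = -3*(O + 6)*(O + 4) = -3*(6 + O)*(4 + O) = -3*(4 + O)*(6 + O))
b(f) = -12 (b(f) = 4*(-3) = -12)
v(N, g) = 1
z(q) = 1
h(E, p) = -3 - p (h(E, p) = 9 + (-12 - p)*1 = 9 + (-12 - p) = -3 - p)
h(7, -22)*(-722) = (-3 - 1*(-22))*(-722) = (-3 + 22)*(-722) = 19*(-722) = -13718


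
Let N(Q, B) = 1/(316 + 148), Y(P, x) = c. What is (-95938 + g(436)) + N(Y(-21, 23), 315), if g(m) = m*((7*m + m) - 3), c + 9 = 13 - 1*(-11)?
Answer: 660514209/464 ≈ 1.4235e+6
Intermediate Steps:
c = 15 (c = -9 + (13 - 1*(-11)) = -9 + (13 + 11) = -9 + 24 = 15)
Y(P, x) = 15
N(Q, B) = 1/464
g(m) = m*(-3 + 8*m) (g(m) = m*(8*m - 3) = m*(-3 + 8*m))
(-95938 + g(436)) + N(Y(-21, 23), 315) = (-95938 + 436*(-3 + 8*436)) + 1/464 = (-95938 + 436*(-3 + 3488)) + 1/464 = (-95938 + 436*3485) + 1/464 = (-95938 + 1519460) + 1/464 = 1423522 + 1/464 = 660514209/464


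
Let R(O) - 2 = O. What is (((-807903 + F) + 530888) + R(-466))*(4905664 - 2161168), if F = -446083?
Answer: -1985813014752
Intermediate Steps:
R(O) = 2 + O
(((-807903 + F) + 530888) + R(-466))*(4905664 - 2161168) = (((-807903 - 446083) + 530888) + (2 - 466))*(4905664 - 2161168) = ((-1253986 + 530888) - 464)*2744496 = (-723098 - 464)*2744496 = -723562*2744496 = -1985813014752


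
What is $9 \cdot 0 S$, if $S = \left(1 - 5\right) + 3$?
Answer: $0$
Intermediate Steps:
$S = -1$ ($S = -4 + 3 = -1$)
$9 \cdot 0 S = 9 \cdot 0 \left(-1\right) = 0 \left(-1\right) = 0$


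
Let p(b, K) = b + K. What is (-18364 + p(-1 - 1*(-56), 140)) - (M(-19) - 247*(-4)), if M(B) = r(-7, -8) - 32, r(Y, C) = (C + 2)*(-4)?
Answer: -19149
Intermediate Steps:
r(Y, C) = -8 - 4*C (r(Y, C) = (2 + C)*(-4) = -8 - 4*C)
p(b, K) = K + b
M(B) = -8 (M(B) = (-8 - 4*(-8)) - 32 = (-8 + 32) - 32 = 24 - 32 = -8)
(-18364 + p(-1 - 1*(-56), 140)) - (M(-19) - 247*(-4)) = (-18364 + (140 + (-1 - 1*(-56)))) - (-8 - 247*(-4)) = (-18364 + (140 + (-1 + 56))) - (-8 + 988) = (-18364 + (140 + 55)) - 1*980 = (-18364 + 195) - 980 = -18169 - 980 = -19149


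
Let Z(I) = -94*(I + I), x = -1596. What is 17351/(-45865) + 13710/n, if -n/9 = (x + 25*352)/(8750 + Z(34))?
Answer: -41218248476/82602865 ≈ -498.99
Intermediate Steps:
Z(I) = -188*I
n = -3602/131 (n = -9*(-1596 + 25*352)/(8750 - 188*34) = -9*(-1596 + 8800)/(8750 - 6392) = -64836/2358 = -9*3602/1179 = -3602/131 ≈ -27.496)
17351/(-45865) + 13710/n = 17351/(-45865) + 13710/(-3602/131) = 17351*(-1/45865) + 13710*(-131/3602) = -17351/45865 - 898005/1801 = -41218248476/82602865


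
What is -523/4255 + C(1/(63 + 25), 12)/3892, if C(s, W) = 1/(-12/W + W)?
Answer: -22386421/182165060 ≈ -0.12289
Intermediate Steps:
C(s, W) = 1/(W - 12/W)
-523/4255 + C(1/(63 + 25), 12)/3892 = -523/4255 + (12/(-12 + 12²))/3892 = -523*1/4255 + (12/(-12 + 144))*(1/3892) = -523/4255 + (12/132)*(1/3892) = -523/4255 + (12*(1/132))*(1/3892) = -523/4255 + (1/11)*(1/3892) = -523/4255 + 1/42812 = -22386421/182165060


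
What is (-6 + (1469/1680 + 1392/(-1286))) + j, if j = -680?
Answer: -741269353/1080240 ≈ -686.21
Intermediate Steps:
(-6 + (1469/1680 + 1392/(-1286))) + j = (-6 + (1469/1680 + 1392/(-1286))) - 680 = (-6 + (1469*(1/1680) + 1392*(-1/1286))) - 680 = (-6 + (1469/1680 - 696/643)) - 680 = (-6 - 224713/1080240) - 680 = -6706153/1080240 - 680 = -741269353/1080240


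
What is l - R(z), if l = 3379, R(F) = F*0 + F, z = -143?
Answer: 3522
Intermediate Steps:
R(F) = F (R(F) = 0 + F = F)
l - R(z) = 3379 - 1*(-143) = 3379 + 143 = 3522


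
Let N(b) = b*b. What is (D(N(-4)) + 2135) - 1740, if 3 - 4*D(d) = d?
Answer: 1567/4 ≈ 391.75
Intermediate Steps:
N(b) = b**2
D(d) = 3/4 - d/4
(D(N(-4)) + 2135) - 1740 = ((3/4 - 1/4*(-4)**2) + 2135) - 1740 = ((3/4 - 1/4*16) + 2135) - 1740 = ((3/4 - 4) + 2135) - 1740 = (-13/4 + 2135) - 1740 = 8527/4 - 1740 = 1567/4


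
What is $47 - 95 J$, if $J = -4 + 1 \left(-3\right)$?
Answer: $712$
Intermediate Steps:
$J = -7$ ($J = -4 - 3 = -7$)
$47 - 95 J = 47 - -665 = 47 + 665 = 712$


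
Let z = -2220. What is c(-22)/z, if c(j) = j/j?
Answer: -1/2220 ≈ -0.00045045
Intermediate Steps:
c(j) = 1
c(-22)/z = 1/(-2220) = 1*(-1/2220) = -1/2220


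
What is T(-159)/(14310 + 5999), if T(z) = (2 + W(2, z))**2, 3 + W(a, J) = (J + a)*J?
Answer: 623101444/20309 ≈ 30681.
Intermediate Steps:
W(a, J) = -3 + J*(J + a) (W(a, J) = -3 + (J + a)*J = -3 + J*(J + a))
T(z) = (-1 + z**2 + 2*z)**2 (T(z) = (2 + (-3 + z**2 + z*2))**2 = (2 + (-3 + z**2 + 2*z))**2 = (-1 + z**2 + 2*z)**2)
T(-159)/(14310 + 5999) = (-1 + (-159)**2 + 2*(-159))**2/(14310 + 5999) = (-1 + 25281 - 318)**2/20309 = 24962**2*(1/20309) = 623101444*(1/20309) = 623101444/20309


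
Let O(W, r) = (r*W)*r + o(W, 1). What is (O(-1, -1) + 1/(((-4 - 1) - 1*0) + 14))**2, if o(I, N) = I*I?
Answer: 1/81 ≈ 0.012346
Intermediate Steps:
o(I, N) = I**2
O(W, r) = W**2 + W*r**2 (O(W, r) = (r*W)*r + W**2 = (W*r)*r + W**2 = W*r**2 + W**2 = W**2 + W*r**2)
(O(-1, -1) + 1/(((-4 - 1) - 1*0) + 14))**2 = (-(-1 + (-1)**2) + 1/(((-4 - 1) - 1*0) + 14))**2 = (-(-1 + 1) + 1/((-5 + 0) + 14))**2 = (-1*0 + 1/(-5 + 14))**2 = (0 + 1/9)**2 = (1/9)**2 = 1/81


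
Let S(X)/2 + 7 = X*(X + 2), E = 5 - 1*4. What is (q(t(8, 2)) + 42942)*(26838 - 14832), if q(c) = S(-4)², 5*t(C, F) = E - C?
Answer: 515609676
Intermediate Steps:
E = 1 (E = 5 - 4 = 1)
S(X) = -14 + 2*X*(2 + X) (S(X) = -14 + 2*(X*(X + 2)) = -14 + 2*(X*(2 + X)) = -14 + 2*X*(2 + X))
t(C, F) = ⅕ - C/5 (t(C, F) = (1 - C)/5 = ⅕ - C/5)
q(c) = 4 (q(c) = (-14 + 2*(-4)² + 4*(-4))² = (-14 + 2*16 - 16)² = (-14 + 32 - 16)² = 2² = 4)
(q(t(8, 2)) + 42942)*(26838 - 14832) = (4 + 42942)*(26838 - 14832) = 42946*12006 = 515609676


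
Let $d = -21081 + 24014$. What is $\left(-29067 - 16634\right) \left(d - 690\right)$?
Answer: $-102507343$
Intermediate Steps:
$d = 2933$
$\left(-29067 - 16634\right) \left(d - 690\right) = \left(-29067 - 16634\right) \left(2933 - 690\right) = \left(-45701\right) 2243 = -102507343$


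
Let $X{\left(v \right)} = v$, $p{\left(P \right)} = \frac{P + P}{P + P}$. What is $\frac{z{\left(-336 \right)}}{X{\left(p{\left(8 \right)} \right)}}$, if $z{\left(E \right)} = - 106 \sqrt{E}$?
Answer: $- 424 i \sqrt{21} \approx - 1943.0 i$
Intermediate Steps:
$p{\left(P \right)} = 1$ ($p{\left(P \right)} = \frac{2 P}{2 P} = 2 P \frac{1}{2 P} = 1$)
$\frac{z{\left(-336 \right)}}{X{\left(p{\left(8 \right)} \right)}} = \frac{\left(-106\right) \sqrt{-336}}{1} = - 106 \cdot 4 i \sqrt{21} \cdot 1 = - 424 i \sqrt{21} \cdot 1 = - 424 i \sqrt{21}$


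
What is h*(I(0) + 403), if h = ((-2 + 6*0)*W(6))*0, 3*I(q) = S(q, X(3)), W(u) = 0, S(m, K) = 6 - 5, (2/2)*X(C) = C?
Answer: 0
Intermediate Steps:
X(C) = C
S(m, K) = 1
I(q) = ⅓ (I(q) = (⅓)*1 = ⅓)
h = 0 (h = ((-2 + 6*0)*0)*0 = ((-2 + 0)*0)*0 = -2*0*0 = 0*0 = 0)
h*(I(0) + 403) = 0*(⅓ + 403) = 0*(1210/3) = 0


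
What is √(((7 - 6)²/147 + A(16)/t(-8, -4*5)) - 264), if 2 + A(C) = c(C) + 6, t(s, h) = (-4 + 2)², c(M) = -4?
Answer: I*√116421/21 ≈ 16.248*I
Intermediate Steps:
t(s, h) = 4 (t(s, h) = (-2)² = 4)
A(C) = 0 (A(C) = -2 + (-4 + 6) = -2 + 2 = 0)
√(((7 - 6)²/147 + A(16)/t(-8, -4*5)) - 264) = √(((7 - 6)²/147 + 0/4) - 264) = √((1²*(1/147) + 0*(¼)) - 264) = √((1*(1/147) + 0) - 264) = √((1/147 + 0) - 264) = √(1/147 - 264) = √(-38807/147) = I*√116421/21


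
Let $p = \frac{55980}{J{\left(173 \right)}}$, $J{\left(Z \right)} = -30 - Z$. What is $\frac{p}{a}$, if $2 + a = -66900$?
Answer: $\frac{27990}{6790553} \approx 0.0041219$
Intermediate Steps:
$a = -66902$ ($a = -2 - 66900 = -66902$)
$p = - \frac{55980}{203}$ ($p = \frac{55980}{-30 - 173} = \frac{55980}{-203} = 55980 \left(- \frac{1}{203}\right) = - \frac{55980}{203} \approx -275.76$)
$\frac{p}{a} = - \frac{55980}{203 \left(-66902\right)} = \left(- \frac{55980}{203}\right) \left(- \frac{1}{66902}\right) = \frac{27990}{6790553}$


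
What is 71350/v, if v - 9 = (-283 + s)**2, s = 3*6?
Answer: 35675/35117 ≈ 1.0159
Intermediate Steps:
s = 18
v = 70234 (v = 9 + (-283 + 18)**2 = 9 + (-265)**2 = 9 + 70225 = 70234)
71350/v = 71350/70234 = 71350*(1/70234) = 35675/35117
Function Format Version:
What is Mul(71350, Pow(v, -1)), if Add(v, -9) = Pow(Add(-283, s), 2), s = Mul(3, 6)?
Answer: Rational(35675, 35117) ≈ 1.0159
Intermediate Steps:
s = 18
v = 70234 (v = Add(9, Pow(Add(-283, 18), 2)) = Add(9, Pow(-265, 2)) = Add(9, 70225) = 70234)
Mul(71350, Pow(v, -1)) = Mul(71350, Pow(70234, -1)) = Mul(71350, Rational(1, 70234)) = Rational(35675, 35117)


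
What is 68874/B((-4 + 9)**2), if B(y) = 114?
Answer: 11479/19 ≈ 604.16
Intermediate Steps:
68874/B((-4 + 9)**2) = 68874/114 = 68874*(1/114) = 11479/19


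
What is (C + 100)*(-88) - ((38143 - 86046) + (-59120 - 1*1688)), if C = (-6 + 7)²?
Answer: 99823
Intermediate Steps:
C = 1 (C = 1² = 1)
(C + 100)*(-88) - ((38143 - 86046) + (-59120 - 1*1688)) = (1 + 100)*(-88) - ((38143 - 86046) + (-59120 - 1*1688)) = 101*(-88) - (-47903 + (-59120 - 1688)) = -8888 - (-47903 - 60808) = -8888 - 1*(-108711) = -8888 + 108711 = 99823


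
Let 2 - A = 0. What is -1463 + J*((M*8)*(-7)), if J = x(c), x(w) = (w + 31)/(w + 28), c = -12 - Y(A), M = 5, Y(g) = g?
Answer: -1803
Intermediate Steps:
A = 2 (A = 2 - 1*0 = 2 + 0 = 2)
c = -14 (c = -12 - 1*2 = -12 - 2 = -14)
x(w) = (31 + w)/(28 + w)
J = 17/14 (J = (31 - 14)/(28 - 14) = 17/14 ≈ 1.2143)
-1463 + J*((M*8)*(-7)) = -1463 + 17*((5*8)*(-7))/14 = -1463 + 17*(40*(-7))/14 = -1463 + (17/14)*(-280) = -1463 - 340 = -1803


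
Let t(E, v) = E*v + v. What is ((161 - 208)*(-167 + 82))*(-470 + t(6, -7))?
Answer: -2073405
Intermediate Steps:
t(E, v) = v + E*v
((161 - 208)*(-167 + 82))*(-470 + t(6, -7)) = ((161 - 208)*(-167 + 82))*(-470 - 7*(1 + 6)) = (-47*(-85))*(-470 - 7*7) = 3995*(-470 - 49) = 3995*(-519) = -2073405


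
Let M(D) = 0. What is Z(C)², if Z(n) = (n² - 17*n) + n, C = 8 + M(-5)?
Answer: 4096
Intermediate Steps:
C = 8 (C = 8 + 0 = 8)
Z(n) = n² - 16*n
Z(C)² = (8*(-16 + 8))² = (8*(-8))² = (-64)² = 4096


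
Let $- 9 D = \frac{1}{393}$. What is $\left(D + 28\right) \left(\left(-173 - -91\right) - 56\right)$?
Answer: $- \frac{4555610}{1179} \approx -3864.0$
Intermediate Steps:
$D = - \frac{1}{3537}$ ($D = - \frac{1}{9 \cdot 393} = \left(- \frac{1}{9}\right) \frac{1}{393} = - \frac{1}{3537} \approx -0.00028273$)
$\left(D + 28\right) \left(\left(-173 - -91\right) - 56\right) = \left(- \frac{1}{3537} + 28\right) \left(\left(-173 - -91\right) - 56\right) = \frac{99035 \left(\left(-173 + 91\right) - 56\right)}{3537} = \frac{99035 \left(-82 - 56\right)}{3537} = \frac{99035}{3537} \left(-138\right) = - \frac{4555610}{1179}$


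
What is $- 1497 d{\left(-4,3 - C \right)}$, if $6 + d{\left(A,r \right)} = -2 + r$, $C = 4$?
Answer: $13473$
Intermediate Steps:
$d{\left(A,r \right)} = -8 + r$ ($d{\left(A,r \right)} = -6 + \left(-2 + r\right) = -8 + r$)
$- 1497 d{\left(-4,3 - C \right)} = - 1497 \left(-8 + \left(3 - 4\right)\right) = - 1497 \left(-8 - 1\right) = \left(-1497\right) \left(-9\right) = 13473$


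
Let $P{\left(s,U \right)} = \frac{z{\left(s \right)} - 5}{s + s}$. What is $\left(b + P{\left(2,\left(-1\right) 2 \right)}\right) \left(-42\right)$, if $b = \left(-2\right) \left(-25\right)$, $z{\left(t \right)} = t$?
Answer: $- \frac{4137}{2} \approx -2068.5$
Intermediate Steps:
$b = 50$
$P{\left(s,U \right)} = \frac{-5 + s}{2 s}$ ($P{\left(s,U \right)} = \frac{s - 5}{s + s} = \frac{-5 + s}{2 s}$)
$\left(b + P{\left(2,\left(-1\right) 2 \right)}\right) \left(-42\right) = \left(50 + \frac{-5 + 2}{2 \cdot 2}\right) \left(-42\right) = \left(50 + \frac{1}{2} \cdot \frac{1}{2} \left(-3\right)\right) \left(-42\right) = \left(50 - \frac{3}{4}\right) \left(-42\right) = \frac{197}{4} \left(-42\right) = - \frac{4137}{2}$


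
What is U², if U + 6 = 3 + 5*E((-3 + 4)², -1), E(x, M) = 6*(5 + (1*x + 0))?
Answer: 31329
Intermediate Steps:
E(x, M) = 30 + 6*x (E(x, M) = 6*(5 + (x + 0)) = 6*(5 + x) = 30 + 6*x)
U = 177 (U = -6 + (3 + 5*(30 + 6*(-3 + 4)²)) = -6 + (3 + 5*(30 + 6*1²)) = -6 + (3 + 5*(30 + 6*1)) = -6 + (3 + 5*(30 + 6)) = -6 + (3 + 5*36) = -6 + (3 + 180) = -6 + 183 = 177)
U² = 177² = 31329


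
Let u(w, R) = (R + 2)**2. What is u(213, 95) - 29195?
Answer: -19786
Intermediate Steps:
u(w, R) = (2 + R)**2
u(213, 95) - 29195 = (2 + 95)**2 - 29195 = 97**2 - 29195 = 9409 - 29195 = -19786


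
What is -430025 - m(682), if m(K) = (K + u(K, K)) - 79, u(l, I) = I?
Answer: -431310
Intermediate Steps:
m(K) = -79 + 2*K (m(K) = (K + K) - 79 = 2*K - 79 = -79 + 2*K)
-430025 - m(682) = -430025 - (-79 + 2*682) = -430025 - (-79 + 1364) = -430025 - 1*1285 = -430025 - 1285 = -431310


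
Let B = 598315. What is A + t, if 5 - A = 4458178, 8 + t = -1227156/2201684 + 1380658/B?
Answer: -1468190508325424832/329325140615 ≈ -4.4582e+6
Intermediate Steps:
t = -2058214428437/329325140615 (t = -8 + (-1227156/2201684 + 1380658/598315) = -8 + (-1227156*1/2201684 + 1380658*(1/598315)) = -8 + (-306789/550421 + 1380658/598315) = -8 + 576386696483/329325140615 = -2058214428437/329325140615 ≈ -6.2498)
A = -4458173 (A = 5 - 1*4458178 = 5 - 4458178 = -4458173)
A + t = -4458173 - 2058214428437/329325140615 = -1468190508325424832/329325140615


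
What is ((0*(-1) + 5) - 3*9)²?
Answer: 484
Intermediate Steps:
((0*(-1) + 5) - 3*9)² = ((0 + 5) - 27)² = (5 - 27)² = (-22)² = 484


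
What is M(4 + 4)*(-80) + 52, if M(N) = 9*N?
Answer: -5708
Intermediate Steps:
M(4 + 4)*(-80) + 52 = (9*(4 + 4))*(-80) + 52 = (9*8)*(-80) + 52 = 72*(-80) + 52 = -5760 + 52 = -5708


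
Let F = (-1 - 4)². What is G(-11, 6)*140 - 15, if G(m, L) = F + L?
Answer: 4325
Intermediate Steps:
F = 25 (F = (-5)² = 25)
G(m, L) = 25 + L
G(-11, 6)*140 - 15 = (25 + 6)*140 - 15 = 31*140 - 15 = 4340 - 15 = 4325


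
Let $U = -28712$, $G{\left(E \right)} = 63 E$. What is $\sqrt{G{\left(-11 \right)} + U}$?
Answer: $i \sqrt{29405} \approx 171.48 i$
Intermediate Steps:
$\sqrt{G{\left(-11 \right)} + U} = \sqrt{63 \left(-11\right) - 28712} = \sqrt{-693 - 28712} = \sqrt{-29405} = i \sqrt{29405}$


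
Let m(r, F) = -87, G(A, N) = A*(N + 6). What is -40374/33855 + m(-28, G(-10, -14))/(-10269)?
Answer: -45739469/38628555 ≈ -1.1841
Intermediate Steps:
G(A, N) = A*(6 + N)
-40374/33855 + m(-28, G(-10, -14))/(-10269) = -40374/33855 - 87/(-10269) = -40374*1/33855 - 87*(-1/10269) = -13458/11285 + 29/3423 = -45739469/38628555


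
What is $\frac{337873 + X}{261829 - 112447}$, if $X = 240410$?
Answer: $\frac{192761}{49794} \approx 3.8712$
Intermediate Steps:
$\frac{337873 + X}{261829 - 112447} = \frac{337873 + 240410}{261829 - 112447} = \frac{578283}{149382} = 578283 \cdot \frac{1}{149382} = \frac{192761}{49794}$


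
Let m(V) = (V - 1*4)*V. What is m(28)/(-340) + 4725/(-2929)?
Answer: -893697/248965 ≈ -3.5896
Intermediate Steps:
m(V) = V*(-4 + V) (m(V) = (V - 4)*V = (-4 + V)*V = V*(-4 + V))
m(28)/(-340) + 4725/(-2929) = (28*(-4 + 28))/(-340) + 4725/(-2929) = (28*24)*(-1/340) + 4725*(-1/2929) = 672*(-1/340) - 4725/2929 = -168/85 - 4725/2929 = -893697/248965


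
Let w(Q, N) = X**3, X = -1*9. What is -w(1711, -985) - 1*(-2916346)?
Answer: 2917075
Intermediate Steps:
X = -9
w(Q, N) = -729 (w(Q, N) = (-9)**3 = -729)
-w(1711, -985) - 1*(-2916346) = -1*(-729) - 1*(-2916346) = 729 + 2916346 = 2917075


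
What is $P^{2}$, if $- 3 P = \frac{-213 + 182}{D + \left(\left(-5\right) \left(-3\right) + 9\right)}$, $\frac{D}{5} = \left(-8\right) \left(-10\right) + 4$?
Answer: $\frac{961}{1774224} \approx 0.00054165$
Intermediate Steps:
$D = 420$ ($D = 5 \left(\left(-8\right) \left(-10\right) + 4\right) = 5 \left(80 + 4\right) = 5 \cdot 84 = 420$)
$P = \frac{31}{1332}$ ($P = - \frac{\left(-213 + 182\right) \frac{1}{420 + \left(\left(-5\right) \left(-3\right) + 9\right)}}{3} = - \frac{\left(-31\right) \frac{1}{420 + \left(15 + 9\right)}}{3} = - \frac{\left(-31\right) \frac{1}{420 + 24}}{3} = - \frac{\left(-31\right) \frac{1}{444}}{3} = \left(- \frac{1}{3}\right) \left(- \frac{31}{444}\right) = \frac{31}{1332} \approx 0.023273$)
$P^{2} = \left(\frac{31}{1332}\right)^{2} = \frac{961}{1774224}$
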